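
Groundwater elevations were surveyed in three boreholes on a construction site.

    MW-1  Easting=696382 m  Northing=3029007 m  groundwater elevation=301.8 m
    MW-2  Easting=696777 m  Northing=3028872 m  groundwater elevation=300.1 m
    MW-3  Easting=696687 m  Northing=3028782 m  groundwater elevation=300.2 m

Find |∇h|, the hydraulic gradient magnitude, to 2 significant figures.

0.0042

Taking MW-1 as reference: MW-2−MW-1 = (395, -135, -1.7); MW-3−MW-1 = (305, -225, -1.6).
Determinant of the coordinate differences = 395·(-225) − 305·(-135) = -47700.
∂h/∂x = [(-1.7)·(-225) − (-1.6)·(-135)] / -47700 = -0.003491
∂h/∂y = [395·(-1.6) − 305·(-1.7)] / -47700 = +0.002379
|∇h| = √(-0.003491² + 0.002379²) = 0.004225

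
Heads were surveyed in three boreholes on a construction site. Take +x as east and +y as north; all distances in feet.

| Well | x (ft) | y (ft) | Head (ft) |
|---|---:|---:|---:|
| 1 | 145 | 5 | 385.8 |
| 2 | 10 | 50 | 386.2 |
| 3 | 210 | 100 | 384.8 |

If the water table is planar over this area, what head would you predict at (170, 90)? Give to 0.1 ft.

With h = a·x + b·y + c and 1 as origin, the differences give:
  (-135)·a + 45·b = +0.4
  65·a + 95·b = -1.0
Eliminate b (×95 and ×45, subtract): -15750·a = 83.00 → a = ∂h/∂x = -0.005270
Back-substitute: b = ∂h/∂y = -0.006921.
h(170, 90) = 385.8 + (-0.005270)·(25) + (-0.006921)·(85) = 385.8 -0.132 -0.588 = 385.080 ft.

385.1 ft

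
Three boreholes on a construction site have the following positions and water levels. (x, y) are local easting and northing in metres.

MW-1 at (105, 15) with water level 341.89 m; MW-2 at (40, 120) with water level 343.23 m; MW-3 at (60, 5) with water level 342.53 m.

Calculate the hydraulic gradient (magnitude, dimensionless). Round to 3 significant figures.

Differences from MW-1: to MW-2 (Δx, Δy, Δh) = (-65, 105, +1.34); to MW-3 = (-45, -10, +0.64).
Determinant of the coordinate differences = (-65)·(-10) − (-45)·105 = 5375.
∂h/∂x = [(+1.34)·(-10) − (+0.64)·105] / 5375 = -0.01500
∂h/∂y = [(-65)·(+0.64) − (-45)·(+1.34)] / 5375 = +0.003479
|∇h| = √(-0.01500² + 0.003479²) = 0.0154

0.0154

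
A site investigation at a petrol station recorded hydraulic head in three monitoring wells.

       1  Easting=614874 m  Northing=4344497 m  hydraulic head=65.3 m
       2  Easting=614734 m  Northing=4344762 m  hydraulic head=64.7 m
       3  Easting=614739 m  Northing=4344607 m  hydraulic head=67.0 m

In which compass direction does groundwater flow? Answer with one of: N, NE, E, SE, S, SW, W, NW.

Taking 1 as reference: 2−1 = (-140, 265, -0.6); 3−1 = (-135, 110, +1.7).
Determinant of the coordinate differences = (-140)·110 − (-135)·265 = 20375.
∂h/∂x = [(-0.6)·110 − (+1.7)·265] / 20375 = -0.02535
∂h/∂y = [(-140)·(+1.7) − (-135)·(-0.6)] / 20375 = -0.01566
Flow = −∇h = (+0.02535 east, +0.01566 north), which points northeast.

NE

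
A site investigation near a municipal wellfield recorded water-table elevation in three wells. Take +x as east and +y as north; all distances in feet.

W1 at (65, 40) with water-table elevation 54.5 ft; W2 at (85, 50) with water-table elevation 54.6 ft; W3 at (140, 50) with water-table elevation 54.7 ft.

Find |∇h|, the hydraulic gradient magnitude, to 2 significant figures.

Differences from W1: to W2 (Δx, Δy, Δh) = (20, 10, +0.1); to W3 = (75, 10, +0.2).
Solve a·Δx + b·Δy = Δh: det = 20·10 − 75·10 = -550.
∂h/∂x = [(+0.1)·10 − (+0.2)·10] / -550 = +0.001818
∂h/∂y = [20·(+0.2) − 75·(+0.1)] / -550 = +0.006364
|∇h| = √(0.001818² + 0.006364²) = 0.006619

0.0066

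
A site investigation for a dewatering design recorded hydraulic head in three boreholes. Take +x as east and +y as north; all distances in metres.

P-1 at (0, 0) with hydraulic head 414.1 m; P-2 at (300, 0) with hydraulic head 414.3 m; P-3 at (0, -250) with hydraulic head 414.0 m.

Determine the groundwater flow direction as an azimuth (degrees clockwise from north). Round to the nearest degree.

∂h/∂x = (414.3 − 414.1) / (300 − 0) = +0.0006667
∂h/∂y = (414.0 − 414.1) / (-250 − 0) = +0.0004000
Flow direction (−∇h) has components (-0.0006667 E, -0.0004000 N).
Azimuth = atan2(E, N) = atan2(-0.0006667, -0.0004000) = 239.0° ≈ 239°.

239°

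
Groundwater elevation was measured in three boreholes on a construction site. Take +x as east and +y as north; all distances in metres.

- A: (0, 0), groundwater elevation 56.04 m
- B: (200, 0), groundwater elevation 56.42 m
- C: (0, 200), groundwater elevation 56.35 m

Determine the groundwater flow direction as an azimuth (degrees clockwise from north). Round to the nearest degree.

∂h/∂x = (56.42 − 56.04) / (200 − 0) = +0.001900
∂h/∂y = (56.35 − 56.04) / (200 − 0) = +0.001550
Flow direction (−∇h) has components (-0.001900 E, -0.001550 N).
Azimuth = atan2(E, N) = atan2(-0.001900, -0.001550) = 230.8° ≈ 231°.

231°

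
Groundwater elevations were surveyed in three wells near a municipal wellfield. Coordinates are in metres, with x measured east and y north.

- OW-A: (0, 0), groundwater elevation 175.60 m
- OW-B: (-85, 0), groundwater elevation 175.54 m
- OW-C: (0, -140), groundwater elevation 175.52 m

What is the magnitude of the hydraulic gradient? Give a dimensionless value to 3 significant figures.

0.000908

∂h/∂x = (175.54 − 175.60) / (-85 − 0) = +0.0007059
∂h/∂y = (175.52 − 175.60) / (-140 − 0) = +0.0005714
|∇h| = √(0.0007059² + 0.0005714²) = 0.0009082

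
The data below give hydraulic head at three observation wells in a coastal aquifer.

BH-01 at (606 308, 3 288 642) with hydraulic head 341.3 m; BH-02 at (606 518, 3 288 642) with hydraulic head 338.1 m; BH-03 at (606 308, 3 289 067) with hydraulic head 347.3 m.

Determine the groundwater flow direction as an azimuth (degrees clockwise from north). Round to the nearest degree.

∂h/∂x = (338.1 − 341.3) / (606518 − 606308) = -0.01524
∂h/∂y = (347.3 − 341.3) / (3289067 − 3288642) = +0.01412
Flow direction (−∇h) has components (+0.01524 E, -0.01412 N).
Azimuth = atan2(E, N) = atan2(+0.01524, -0.01412) = 132.8° ≈ 133°.

133°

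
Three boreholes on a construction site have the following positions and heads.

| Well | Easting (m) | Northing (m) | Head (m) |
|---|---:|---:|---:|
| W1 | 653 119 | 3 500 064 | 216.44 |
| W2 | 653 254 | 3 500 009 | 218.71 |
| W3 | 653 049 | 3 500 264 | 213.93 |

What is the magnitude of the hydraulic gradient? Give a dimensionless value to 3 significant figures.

0.0157

With h = a·x + b·y + c and W1 as origin, the differences give:
  135·a + (-55)·b = +2.27
  (-70)·a + 200·b = -2.51
Eliminate b (×200 and ×(-55), subtract): 23150·a = 315.950 → a = ∂h/∂x = +0.01365
Back-substitute: b = ∂h/∂y = -0.007773.
|∇h| = √(0.01365² + -0.007773²) = 0.01571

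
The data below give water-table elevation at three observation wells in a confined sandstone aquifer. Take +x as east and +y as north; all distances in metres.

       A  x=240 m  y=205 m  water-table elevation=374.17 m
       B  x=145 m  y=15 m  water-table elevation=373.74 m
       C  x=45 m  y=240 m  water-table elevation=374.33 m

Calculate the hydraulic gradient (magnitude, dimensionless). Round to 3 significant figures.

With h = a·x + b·y + c and A as origin, the differences give:
  (-95)·a + (-190)·b = -0.43
  (-195)·a + 35·b = +0.16
Eliminate b (×35 and ×(-190), subtract): -40375·a = 15.350 → a = ∂h/∂x = -0.0003802
Back-substitute: b = ∂h/∂y = +0.002453.
|∇h| = √(-0.0003802² + 0.002453²) = 0.002482

0.00248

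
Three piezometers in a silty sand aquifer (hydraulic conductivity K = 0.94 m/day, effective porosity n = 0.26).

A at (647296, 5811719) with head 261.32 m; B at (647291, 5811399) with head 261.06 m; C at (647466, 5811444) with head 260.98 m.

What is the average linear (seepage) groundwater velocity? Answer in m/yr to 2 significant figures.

1.4 m/yr

With h = a·x + b·y + c and A as origin, the differences give:
  (-5)·a + (-320)·b = -0.26
  170·a + (-275)·b = -0.34
Eliminate b (×(-275) and ×(-320), subtract): 55775·a = -37.300 → a = ∂h/∂x = -0.0006688
Back-substitute: b = ∂h/∂y = +0.0008229.
|∇h| = √(-0.0006688² + 0.0008229²) = 0.00106
Seepage velocity v = K·i/n = 0.94 × 0.00106 / 0.26 = 0.003832 m/day = 1.4 m/yr.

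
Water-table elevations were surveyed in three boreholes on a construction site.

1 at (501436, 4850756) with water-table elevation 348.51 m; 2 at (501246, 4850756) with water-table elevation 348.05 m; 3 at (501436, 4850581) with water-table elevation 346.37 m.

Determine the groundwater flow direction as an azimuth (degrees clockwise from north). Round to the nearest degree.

∂h/∂x = (348.05 − 348.51) / (501246 − 501436) = +0.002421
∂h/∂y = (346.37 − 348.51) / (4850581 − 4850756) = +0.01223
Flow direction (−∇h) has components (-0.002421 E, -0.01223 N).
Azimuth = atan2(E, N) = atan2(-0.002421, -0.01223) = 191.2° ≈ 191°.

191°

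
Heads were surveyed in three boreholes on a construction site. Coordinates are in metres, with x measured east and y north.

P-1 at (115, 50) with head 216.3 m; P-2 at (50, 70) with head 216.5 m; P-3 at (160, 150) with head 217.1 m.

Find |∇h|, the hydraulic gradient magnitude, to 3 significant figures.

0.00826

Taking P-1 as reference: P-2−P-1 = (-65, 20, +0.2); P-3−P-1 = (45, 100, +0.8).
Solve a·Δx + b·Δy = Δh: det = (-65)·100 − 45·20 = -7400.
∂h/∂x = [(+0.2)·100 − (+0.8)·20] / -7400 = -0.0005405
∂h/∂y = [(-65)·(+0.8) − 45·(+0.2)] / -7400 = +0.008243
|∇h| = √(-0.0005405² + 0.008243²) = 0.008261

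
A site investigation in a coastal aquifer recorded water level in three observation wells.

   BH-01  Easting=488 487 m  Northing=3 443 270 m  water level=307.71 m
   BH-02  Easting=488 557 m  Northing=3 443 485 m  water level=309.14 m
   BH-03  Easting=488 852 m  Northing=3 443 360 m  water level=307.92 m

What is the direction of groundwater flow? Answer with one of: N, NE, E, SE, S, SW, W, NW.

S

With h = a·x + b·y + c and BH-01 as origin, the differences give:
  70·a + 215·b = +1.43
  365·a + 90·b = +0.21
Eliminate b (×90 and ×215, subtract): -72175·a = 83.550 → a = ∂h/∂x = -0.001158
Back-substitute: b = ∂h/∂y = +0.007028.
Flow = −∇h = (+0.001158 east, -0.007028 north), which points south.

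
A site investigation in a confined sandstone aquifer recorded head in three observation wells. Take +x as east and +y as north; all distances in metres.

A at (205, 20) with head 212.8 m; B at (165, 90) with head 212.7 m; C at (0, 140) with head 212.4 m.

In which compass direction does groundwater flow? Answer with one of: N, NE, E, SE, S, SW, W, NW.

Taking A as reference: B−A = (-40, 70, -0.1); C−A = (-205, 120, -0.4).
Solve a·Δx + b·Δy = Δh: det = (-40)·120 − (-205)·70 = 9550.
∂h/∂x = [(-0.1)·120 − (-0.4)·70] / 9550 = +0.001675
∂h/∂y = [(-40)·(-0.4) − (-205)·(-0.1)] / 9550 = -0.0004712
Flow = −∇h = (-0.001675 east, +0.0004712 north), which points west.

W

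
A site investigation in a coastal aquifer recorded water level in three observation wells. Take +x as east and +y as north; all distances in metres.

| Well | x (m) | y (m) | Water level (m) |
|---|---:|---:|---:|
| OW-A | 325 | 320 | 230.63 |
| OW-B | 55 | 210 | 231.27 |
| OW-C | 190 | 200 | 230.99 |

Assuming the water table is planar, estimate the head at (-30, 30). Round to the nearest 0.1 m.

Differences from OW-A: to OW-B (Δx, Δy, Δh) = (-270, -110, +0.64); to OW-C = (-135, -120, +0.36).
Solve a·Δx + b·Δy = Δh: det = (-270)·(-120) − (-135)·(-110) = 17550.
∂h/∂x = [(+0.64)·(-120) − (+0.36)·(-110)] / 17550 = -0.002120
∂h/∂y = [(-270)·(+0.36) − (-135)·(+0.64)] / 17550 = -0.0006154
h(-30, 30) = 230.63 + (-0.002120)·(-355) + (-0.0006154)·(-290) = 230.63 +0.752 +0.178 = 231.561 m.

231.6 m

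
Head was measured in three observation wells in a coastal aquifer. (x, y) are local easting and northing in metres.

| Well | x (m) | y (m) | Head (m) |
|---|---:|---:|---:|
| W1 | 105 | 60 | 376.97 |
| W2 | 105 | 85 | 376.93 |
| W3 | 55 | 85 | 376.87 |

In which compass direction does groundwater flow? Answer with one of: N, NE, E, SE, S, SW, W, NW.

Taking W1 as reference: W2−W1 = (0, 25, -0.04); W3−W1 = (-50, 25, -0.10).
Determinant of the coordinate differences = 0·25 − (-50)·25 = 1250.
∂h/∂x = [(-0.04)·25 − (-0.10)·25] / 1250 = +0.001200
∂h/∂y = [0·(-0.10) − (-50)·(-0.04)] / 1250 = -0.001600
Flow = −∇h = (-0.001200 east, +0.001600 north), which points northwest.

NW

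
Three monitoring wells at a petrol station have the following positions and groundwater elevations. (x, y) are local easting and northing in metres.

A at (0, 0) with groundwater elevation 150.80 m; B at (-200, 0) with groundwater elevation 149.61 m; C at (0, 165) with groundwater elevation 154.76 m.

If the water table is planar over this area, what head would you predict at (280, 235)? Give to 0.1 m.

∂h/∂x = (149.61 − 150.80) / (-200 − 0) = +0.005950
∂h/∂y = (154.76 − 150.80) / (165 − 0) = +0.02400
h(280, 235) = 150.80 + (+0.005950)·(280) + (+0.02400)·(235) = 150.80 +1.666 +5.640 = 158.106 m.

158.1 m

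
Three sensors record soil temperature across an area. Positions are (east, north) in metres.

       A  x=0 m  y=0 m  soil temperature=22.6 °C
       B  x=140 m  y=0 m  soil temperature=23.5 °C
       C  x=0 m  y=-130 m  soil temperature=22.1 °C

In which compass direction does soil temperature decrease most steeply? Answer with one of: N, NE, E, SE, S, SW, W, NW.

SW

∂T/∂x = (23.5 − 22.6) / (140 − 0) = +0.006429
∂T/∂y = (22.1 − 22.6) / (-130 − 0) = +0.003846
Steepest decrease is along −∇f = (-0.006429 E, -0.003846 N) → southwest.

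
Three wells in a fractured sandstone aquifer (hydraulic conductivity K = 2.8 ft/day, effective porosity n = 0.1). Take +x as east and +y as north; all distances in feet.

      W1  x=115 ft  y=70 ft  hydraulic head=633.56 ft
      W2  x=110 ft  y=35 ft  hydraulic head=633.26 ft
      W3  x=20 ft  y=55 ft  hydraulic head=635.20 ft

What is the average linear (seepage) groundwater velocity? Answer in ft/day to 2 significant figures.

Differences from W1: to W2 (Δx, Δy, Δh) = (-5, -35, -0.30); to W3 = (-95, -15, +1.64).
Determinant of the coordinate differences = (-5)·(-15) − (-95)·(-35) = -3250.
∂h/∂x = [(-0.30)·(-15) − (+1.64)·(-35)] / -3250 = -0.01905
∂h/∂y = [(-5)·(+1.64) − (-95)·(-0.30)] / -3250 = +0.01129
|∇h| = √(-0.01905² + 0.01129²) = 0.02214
Seepage velocity v = K·i/n = 2.8 × 0.02214 / 0.1 = 0.6199 ft/day.

0.62 ft/day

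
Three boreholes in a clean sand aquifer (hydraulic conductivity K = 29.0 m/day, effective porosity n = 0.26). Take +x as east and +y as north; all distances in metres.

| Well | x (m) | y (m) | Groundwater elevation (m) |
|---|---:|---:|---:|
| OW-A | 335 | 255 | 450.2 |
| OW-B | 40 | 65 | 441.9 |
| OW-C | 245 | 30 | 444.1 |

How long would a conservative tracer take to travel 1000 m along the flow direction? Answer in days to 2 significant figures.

350 days

With h = a·x + b·y + c and OW-A as origin, the differences give:
  (-295)·a + (-190)·b = -8.3
  (-90)·a + (-225)·b = -6.1
Eliminate b (×(-225) and ×(-190), subtract): 49275·a = 708.50 → a = ∂h/∂x = +0.01438
Back-substitute: b = ∂h/∂y = +0.02136.
|∇h| = √(0.01438² + 0.02136²) = 0.02575
Seepage velocity v = K·i/n = 29.0 × 0.02575 / 0.26 = 2.872 m/day.
t = 1000 / 2.872 = 348.2 days.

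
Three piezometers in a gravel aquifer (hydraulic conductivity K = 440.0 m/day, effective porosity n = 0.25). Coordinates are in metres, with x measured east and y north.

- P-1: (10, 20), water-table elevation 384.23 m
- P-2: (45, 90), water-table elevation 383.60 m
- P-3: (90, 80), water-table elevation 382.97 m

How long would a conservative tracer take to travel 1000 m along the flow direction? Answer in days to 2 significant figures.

39 days

Taking P-1 as reference: P-2−P-1 = (35, 70, -0.63); P-3−P-1 = (80, 60, -1.26).
Determinant of the coordinate differences = 35·60 − 80·70 = -3500.
∂h/∂x = [(-0.63)·60 − (-1.26)·70] / -3500 = -0.01440
∂h/∂y = [35·(-1.26) − 80·(-0.63)] / -3500 = -0.001800
|∇h| = √(-0.01440² + -0.001800²) = 0.01451
Seepage velocity v = K·i/n = 440.0 × 0.01451 / 0.25 = 25.54 m/day.
t = 1000 / 25.54 = 39.15 days.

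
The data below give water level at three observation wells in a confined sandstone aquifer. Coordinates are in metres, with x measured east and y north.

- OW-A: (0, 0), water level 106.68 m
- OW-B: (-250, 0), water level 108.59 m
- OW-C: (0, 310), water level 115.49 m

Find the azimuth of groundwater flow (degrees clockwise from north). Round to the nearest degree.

165°

∂h/∂x = (108.59 − 106.68) / (-250 − 0) = -0.007640
∂h/∂y = (115.49 − 106.68) / (310 − 0) = +0.02842
Flow direction (−∇h) has components (+0.007640 E, -0.02842 N).
Azimuth = atan2(E, N) = atan2(+0.007640, -0.02842) = 165.0° ≈ 165°.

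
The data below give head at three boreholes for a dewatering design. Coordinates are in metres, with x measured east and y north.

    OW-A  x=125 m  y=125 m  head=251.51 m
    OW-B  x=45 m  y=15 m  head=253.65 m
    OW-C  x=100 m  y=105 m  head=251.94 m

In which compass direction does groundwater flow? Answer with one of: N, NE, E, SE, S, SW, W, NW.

N

Taking OW-A as reference: OW-B−OW-A = (-80, -110, +2.14); OW-C−OW-A = (-25, -20, +0.43).
Determinant of the coordinate differences = (-80)·(-20) − (-25)·(-110) = -1150.
∂h/∂x = [(+2.14)·(-20) − (+0.43)·(-110)] / -1150 = -0.003913
∂h/∂y = [(-80)·(+0.43) − (-25)·(+2.14)] / -1150 = -0.01661
Flow = −∇h = (+0.003913 east, +0.01661 north), which points north.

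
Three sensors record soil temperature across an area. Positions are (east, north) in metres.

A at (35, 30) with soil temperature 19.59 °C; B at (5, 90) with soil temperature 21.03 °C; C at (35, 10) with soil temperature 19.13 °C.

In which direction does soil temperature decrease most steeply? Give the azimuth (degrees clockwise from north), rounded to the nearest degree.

With T = a·x + b·y + c and A as origin, the differences give:
  (-30)·a + 60·b = +1.44
  0·a + (-20)·b = -0.46
Eliminate b (×(-20) and ×60, subtract): 600·a = -1.200 → a = ∂T/∂x = -0.002000
Back-substitute: b = ∂T/∂y = +0.02300.
Steepest decrease is along −∇f: components (+0.002000 E, -0.02300 N).
Azimuth = atan2(+0.002000, -0.02300) = 175.0° ≈ 175°.

175°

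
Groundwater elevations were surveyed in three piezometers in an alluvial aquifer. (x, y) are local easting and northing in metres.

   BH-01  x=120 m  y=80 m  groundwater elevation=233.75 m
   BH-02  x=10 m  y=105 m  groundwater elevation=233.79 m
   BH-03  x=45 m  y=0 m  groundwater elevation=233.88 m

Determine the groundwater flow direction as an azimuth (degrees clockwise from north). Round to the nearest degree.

030°

Three-point gradient (reference BH-01): Δ to BH-02 = (-110, 25, +0.04), Δ to BH-03 = (-75, -80, +0.13).
∂h/∂x = -0.0006042, ∂h/∂y = -0.001059 (det = 10675).
Flow direction (−∇h) has components (+0.0006042 E, +0.001059 N).
Azimuth = atan2(E, N) = atan2(+0.0006042, +0.001059) = 29.7° ≈ 030°.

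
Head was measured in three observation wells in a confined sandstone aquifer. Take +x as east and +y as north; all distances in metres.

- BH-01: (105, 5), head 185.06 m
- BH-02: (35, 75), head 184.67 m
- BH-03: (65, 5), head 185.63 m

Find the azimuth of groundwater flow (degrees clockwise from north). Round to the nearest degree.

036°

Differences from BH-01: to BH-02 (Δx, Δy, Δh) = (-70, 70, -0.39); to BH-03 = (-40, 0, +0.57).
Determinant of the coordinate differences = (-70)·0 − (-40)·70 = 2800.
∂h/∂x = [(-0.39)·0 − (+0.57)·70] / 2800 = -0.01425
∂h/∂y = [(-70)·(+0.57) − (-40)·(-0.39)] / 2800 = -0.01982
Flow direction (−∇h) has components (+0.01425 E, +0.01982 N).
Azimuth = atan2(E, N) = atan2(+0.01425, +0.01982) = 35.7° ≈ 036°.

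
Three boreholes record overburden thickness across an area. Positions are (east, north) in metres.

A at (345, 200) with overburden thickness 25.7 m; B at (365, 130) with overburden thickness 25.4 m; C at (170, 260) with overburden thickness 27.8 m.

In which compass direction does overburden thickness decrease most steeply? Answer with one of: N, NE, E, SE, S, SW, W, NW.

Differences from A: to B (Δx, Δy, Δh) = (20, -70, -0.3); to C = (-175, 60, +2.1).
Determinant of the coordinate differences = 20·60 − (-175)·(-70) = -11050.
∂d/∂x = [(-0.3)·60 − (+2.1)·(-70)] / -11050 = -0.01167
∂d/∂y = [20·(+2.1) − (-175)·(-0.3)] / -11050 = +0.0009502
Steepest decrease is along −∇f = (+0.01167 E, -0.0009502 N) → east.

E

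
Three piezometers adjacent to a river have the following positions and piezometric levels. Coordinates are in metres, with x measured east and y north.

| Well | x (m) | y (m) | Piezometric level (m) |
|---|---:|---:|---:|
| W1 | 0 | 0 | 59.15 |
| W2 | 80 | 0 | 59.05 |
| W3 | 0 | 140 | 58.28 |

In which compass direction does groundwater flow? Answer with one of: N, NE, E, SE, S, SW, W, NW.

N

∂h/∂x = (59.05 − 59.15) / (80 − 0) = -0.001250
∂h/∂y = (58.28 − 59.15) / (140 − 0) = -0.006214
Flow = −∇h = (+0.001250 east, +0.006214 north), which points north.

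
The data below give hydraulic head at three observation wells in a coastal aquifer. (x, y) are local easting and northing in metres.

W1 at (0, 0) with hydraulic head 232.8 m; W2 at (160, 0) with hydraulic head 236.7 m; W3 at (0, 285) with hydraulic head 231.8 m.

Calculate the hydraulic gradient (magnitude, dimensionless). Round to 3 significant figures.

0.0246

∂h/∂x = (236.7 − 232.8) / (160 − 0) = +0.02437
∂h/∂y = (231.8 − 232.8) / (285 − 0) = -0.003509
|∇h| = √(0.02437² + -0.003509²) = 0.02462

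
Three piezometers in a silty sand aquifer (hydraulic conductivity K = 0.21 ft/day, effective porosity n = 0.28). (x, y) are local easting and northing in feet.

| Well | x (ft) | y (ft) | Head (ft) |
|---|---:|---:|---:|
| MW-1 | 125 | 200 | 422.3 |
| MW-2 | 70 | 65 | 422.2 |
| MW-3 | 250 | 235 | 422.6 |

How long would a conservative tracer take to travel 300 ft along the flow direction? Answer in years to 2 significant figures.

Taking MW-1 as reference: MW-2−MW-1 = (-55, -135, -0.1); MW-3−MW-1 = (125, 35, +0.3).
Determinant of the coordinate differences = (-55)·35 − 125·(-135) = 14950.
∂h/∂x = [(-0.1)·35 − (+0.3)·(-135)] / 14950 = +0.002475
∂h/∂y = [(-55)·(+0.3) − 125·(-0.1)] / 14950 = -0.0002676
|∇h| = √(0.002475² + -0.0002676²) = 0.002489
Seepage velocity v = K·i/n = 0.21 × 0.002489 / 0.28 = 0.001867 ft/day.
t = 300 / 0.001867 = 1.607e+05 days = 440 years.

440 years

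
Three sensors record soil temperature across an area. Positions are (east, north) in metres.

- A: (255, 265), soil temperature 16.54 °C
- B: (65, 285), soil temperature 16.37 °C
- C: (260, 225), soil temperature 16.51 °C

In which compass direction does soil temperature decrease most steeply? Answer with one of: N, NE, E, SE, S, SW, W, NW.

SW

With T = a·x + b·y + c and A as origin, the differences give:
  (-190)·a + 20·b = -0.17
  5·a + (-40)·b = -0.03
Eliminate b (×(-40) and ×20, subtract): 7500·a = 7.400 → a = ∂T/∂x = +0.0009867
Back-substitute: b = ∂T/∂y = +0.0008733.
Steepest decrease is along −∇f = (-0.0009867 E, -0.0008733 N) → southwest.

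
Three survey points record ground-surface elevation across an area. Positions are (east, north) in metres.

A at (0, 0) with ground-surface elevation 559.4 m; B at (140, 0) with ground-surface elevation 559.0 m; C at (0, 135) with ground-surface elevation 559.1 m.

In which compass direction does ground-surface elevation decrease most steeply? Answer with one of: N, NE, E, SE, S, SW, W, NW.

∂z/∂x = (559.0 − 559.4) / (140 − 0) = -0.002857
∂z/∂y = (559.1 − 559.4) / (135 − 0) = -0.002222
Steepest decrease is along −∇f = (+0.002857 E, +0.002222 N) → northeast.

NE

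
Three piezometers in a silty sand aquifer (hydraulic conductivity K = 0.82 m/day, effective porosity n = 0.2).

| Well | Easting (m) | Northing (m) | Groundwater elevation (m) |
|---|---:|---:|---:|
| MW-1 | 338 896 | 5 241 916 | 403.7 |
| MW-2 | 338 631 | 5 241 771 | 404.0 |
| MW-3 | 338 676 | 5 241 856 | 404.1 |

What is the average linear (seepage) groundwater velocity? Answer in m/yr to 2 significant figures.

5.3 m/yr

Differences from MW-1: to MW-2 (Δx, Δy, Δh) = (-265, -145, +0.3); to MW-3 = (-220, -60, +0.4).
Determinant of the coordinate differences = (-265)·(-60) − (-220)·(-145) = -16000.
∂h/∂x = [(+0.3)·(-60) − (+0.4)·(-145)] / -16000 = -0.002500
∂h/∂y = [(-265)·(+0.4) − (-220)·(+0.3)] / -16000 = +0.002500
|∇h| = √(-0.002500² + 0.002500²) = 0.003536
Seepage velocity v = K·i/n = 0.82 × 0.003536 / 0.2 = 0.0145 m/day = 5.296 m/yr.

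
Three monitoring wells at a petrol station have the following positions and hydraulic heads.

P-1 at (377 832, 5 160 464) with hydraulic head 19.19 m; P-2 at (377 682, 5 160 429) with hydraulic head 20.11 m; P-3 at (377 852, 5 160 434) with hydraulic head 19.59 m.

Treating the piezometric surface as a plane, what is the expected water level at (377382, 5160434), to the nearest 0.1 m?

With h = a·x + b·y + c and P-1 as origin, the differences give:
  (-150)·a + (-35)·b = +0.92
  20·a + (-30)·b = +0.40
Eliminate b (×(-30) and ×(-35), subtract): 5200·a = -13.600 → a = ∂h/∂x = -0.002615
Back-substitute: b = ∂h/∂y = -0.01508.
h(377382, 5160434) = 19.19 + (-0.002615)·(-450) + (-0.01508)·(-30) = 19.19 +1.177 +0.452 = 20.819 m.

20.8 m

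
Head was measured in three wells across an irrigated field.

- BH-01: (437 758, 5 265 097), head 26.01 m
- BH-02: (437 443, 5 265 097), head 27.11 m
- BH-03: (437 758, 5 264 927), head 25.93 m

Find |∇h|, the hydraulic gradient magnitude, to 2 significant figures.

∂h/∂x = (27.11 − 26.01) / (437443 − 437758) = -0.003492
∂h/∂y = (25.93 − 26.01) / (5264927 − 5265097) = +0.0004706
|∇h| = √(-0.003492² + 0.0004706²) = 0.003524

0.0035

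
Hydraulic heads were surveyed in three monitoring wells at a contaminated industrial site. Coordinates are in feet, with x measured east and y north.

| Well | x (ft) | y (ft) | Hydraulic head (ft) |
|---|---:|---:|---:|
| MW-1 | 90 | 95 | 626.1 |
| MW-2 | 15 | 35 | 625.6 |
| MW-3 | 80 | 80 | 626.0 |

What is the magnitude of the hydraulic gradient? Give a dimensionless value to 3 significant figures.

Differences from MW-1: to MW-2 (Δx, Δy, Δh) = (-75, -60, -0.5); to MW-3 = (-10, -15, -0.1).
Determinant of the coordinate differences = (-75)·(-15) − (-10)·(-60) = 525.
∂h/∂x = [(-0.5)·(-15) − (-0.1)·(-60)] / 525 = +0.002857
∂h/∂y = [(-75)·(-0.1) − (-10)·(-0.5)] / 525 = +0.004762
|∇h| = √(0.002857² + 0.004762²) = 0.005553

0.00555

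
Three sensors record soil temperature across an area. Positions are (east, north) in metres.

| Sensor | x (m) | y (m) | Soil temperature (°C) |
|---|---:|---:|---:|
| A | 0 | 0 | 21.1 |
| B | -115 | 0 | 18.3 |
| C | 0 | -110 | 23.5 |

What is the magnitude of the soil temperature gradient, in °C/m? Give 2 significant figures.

0.033 °C/m

∂T/∂x = (18.3 − 21.1) / (-115 − 0) = +0.02435
∂T/∂y = (23.5 − 21.1) / (-110 − 0) = -0.02182
|∇f| = √(0.02435² + -0.02182²) = 0.0327 °C/m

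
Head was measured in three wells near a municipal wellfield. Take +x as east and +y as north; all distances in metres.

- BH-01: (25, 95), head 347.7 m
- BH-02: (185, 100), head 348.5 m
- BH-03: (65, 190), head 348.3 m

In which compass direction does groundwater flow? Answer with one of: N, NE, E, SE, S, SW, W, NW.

SW

With h = a·x + b·y + c and BH-01 as origin, the differences give:
  160·a + 5·b = +0.8
  40·a + 95·b = +0.6
Eliminate b (×95 and ×5, subtract): 15000·a = 73.00 → a = ∂h/∂x = +0.004867
Back-substitute: b = ∂h/∂y = +0.004267.
Flow = −∇h = (-0.004867 east, -0.004267 north), which points southwest.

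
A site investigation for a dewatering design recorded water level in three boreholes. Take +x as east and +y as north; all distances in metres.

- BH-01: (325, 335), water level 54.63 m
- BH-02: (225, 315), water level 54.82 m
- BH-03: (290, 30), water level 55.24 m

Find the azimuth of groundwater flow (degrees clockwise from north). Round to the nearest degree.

040°

With h = a·x + b·y + c and BH-01 as origin, the differences give:
  (-100)·a + (-20)·b = +0.19
  (-35)·a + (-305)·b = +0.61
Eliminate b (×(-305) and ×(-20), subtract): 29800·a = -45.750 → a = ∂h/∂x = -0.001535
Back-substitute: b = ∂h/∂y = -0.001824.
Flow direction (−∇h) has components (+0.001535 E, +0.001824 N).
Azimuth = atan2(E, N) = atan2(+0.001535, +0.001824) = 40.1° ≈ 040°.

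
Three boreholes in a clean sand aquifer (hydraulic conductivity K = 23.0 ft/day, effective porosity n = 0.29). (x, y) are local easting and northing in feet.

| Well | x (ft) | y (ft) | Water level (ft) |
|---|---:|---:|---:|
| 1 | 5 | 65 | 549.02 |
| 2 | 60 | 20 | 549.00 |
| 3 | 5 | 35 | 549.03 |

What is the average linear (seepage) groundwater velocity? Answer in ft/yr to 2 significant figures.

Taking 1 as reference: 2−1 = (55, -45, -0.02); 3−1 = (0, -30, +0.01).
Determinant of the coordinate differences = 55·(-30) − 0·(-45) = -1650.
∂h/∂x = [(-0.02)·(-30) − (+0.01)·(-45)] / -1650 = -0.0006364
∂h/∂y = [55·(+0.01) − 0·(-0.02)] / -1650 = -0.0003333
|∇h| = √(-0.0006364² + -0.0003333²) = 0.0007184
Seepage velocity v = K·i/n = 23.0 × 0.0007184 / 0.29 = 0.05698 ft/day = 20.81 ft/yr.

21 ft/yr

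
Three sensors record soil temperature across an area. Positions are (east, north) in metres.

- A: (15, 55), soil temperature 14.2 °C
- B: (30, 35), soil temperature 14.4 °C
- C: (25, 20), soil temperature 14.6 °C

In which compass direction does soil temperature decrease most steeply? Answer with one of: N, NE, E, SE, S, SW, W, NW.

N

Differences from A: to B (Δx, Δy, Δh) = (15, -20, +0.2); to C = (10, -35, +0.4).
Solve a·Δx + b·Δy = ΔT: det = 15·(-35) − 10·(-20) = -325.
∂T/∂x = [(+0.2)·(-35) − (+0.4)·(-20)] / -325 = -0.003077
∂T/∂y = [15·(+0.4) − 10·(+0.2)] / -325 = -0.01231
Steepest decrease is along −∇f = (+0.003077 E, +0.01231 N) → north.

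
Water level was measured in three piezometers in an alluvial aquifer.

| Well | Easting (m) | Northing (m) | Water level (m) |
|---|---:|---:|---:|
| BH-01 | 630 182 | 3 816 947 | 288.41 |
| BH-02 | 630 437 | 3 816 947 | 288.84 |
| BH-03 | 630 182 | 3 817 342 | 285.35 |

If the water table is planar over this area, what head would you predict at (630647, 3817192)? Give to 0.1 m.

287.3 m

∂h/∂x = (288.84 − 288.41) / (630437 − 630182) = +0.001686
∂h/∂y = (285.35 − 288.41) / (3817342 − 3816947) = -0.007747
h(630647, 3817192) = 288.41 + (+0.001686)·(465) + (-0.007747)·(245) = 288.41 +0.784 -1.898 = 287.296 m.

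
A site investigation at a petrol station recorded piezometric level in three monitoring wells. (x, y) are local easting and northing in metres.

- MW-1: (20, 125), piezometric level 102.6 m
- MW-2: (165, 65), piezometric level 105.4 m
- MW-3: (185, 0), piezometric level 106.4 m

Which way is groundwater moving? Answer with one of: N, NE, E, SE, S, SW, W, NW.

Differences from MW-1: to MW-2 (Δx, Δy, Δh) = (145, -60, +2.8); to MW-3 = (165, -125, +3.8).
Solve a·Δx + b·Δy = Δh: det = 145·(-125) − 165·(-60) = -8225.
∂h/∂x = [(+2.8)·(-125) − (+3.8)·(-60)] / -8225 = +0.01483
∂h/∂y = [145·(+3.8) − 165·(+2.8)] / -8225 = -0.01082
Flow = −∇h = (-0.01483 east, +0.01082 north), which points northwest.

NW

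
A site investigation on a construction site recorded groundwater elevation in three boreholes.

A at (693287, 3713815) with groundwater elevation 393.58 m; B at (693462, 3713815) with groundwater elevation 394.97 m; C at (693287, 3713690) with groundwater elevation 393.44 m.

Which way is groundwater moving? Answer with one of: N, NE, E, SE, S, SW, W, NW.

W

∂h/∂x = (394.97 − 393.58) / (693462 − 693287) = +0.007943
∂h/∂y = (393.44 − 393.58) / (3713690 − 3713815) = +0.001120
Flow = −∇h = (-0.007943 east, -0.001120 north), which points west.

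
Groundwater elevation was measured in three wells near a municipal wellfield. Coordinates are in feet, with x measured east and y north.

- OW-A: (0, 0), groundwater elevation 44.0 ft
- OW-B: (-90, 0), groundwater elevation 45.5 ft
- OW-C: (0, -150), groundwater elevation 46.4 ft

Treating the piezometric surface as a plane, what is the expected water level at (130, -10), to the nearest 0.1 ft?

42.0 ft

∂h/∂x = (45.5 − 44.0) / (-90 − 0) = -0.01667
∂h/∂y = (46.4 − 44.0) / (-150 − 0) = -0.01600
h(130, -10) = 44.0 + (-0.01667)·(130) + (-0.01600)·(-10) = 44.0 -2.167 +0.160 = 41.993 ft.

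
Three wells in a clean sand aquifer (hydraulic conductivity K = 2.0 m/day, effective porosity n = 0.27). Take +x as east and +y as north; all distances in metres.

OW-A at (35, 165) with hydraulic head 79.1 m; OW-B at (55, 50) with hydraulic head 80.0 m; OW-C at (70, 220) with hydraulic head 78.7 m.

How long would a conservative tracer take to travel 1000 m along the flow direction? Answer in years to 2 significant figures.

48 years

Three-point gradient (reference OW-A): Δ to OW-B = (20, -115, +0.9), Δ to OW-C = (35, 55, -0.4).
∂h/∂x = +0.0006829, ∂h/∂y = -0.007707 (det = 5125).
|∇h| = √(0.0006829² + -0.007707²) = 0.007737
Seepage velocity v = K·i/n = 2.0 × 0.007737 / 0.27 = 0.05731 m/day.
t = 1000 / 0.05731 = 1.745e+04 days = 47.8 years.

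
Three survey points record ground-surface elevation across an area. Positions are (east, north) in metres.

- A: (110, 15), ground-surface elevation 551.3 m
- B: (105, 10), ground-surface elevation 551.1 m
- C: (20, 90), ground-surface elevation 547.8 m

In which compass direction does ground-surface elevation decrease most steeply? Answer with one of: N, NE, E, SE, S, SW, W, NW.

With z = a·x + b·y + c and A as origin, the differences give:
  (-5)·a + (-5)·b = -0.2
  (-90)·a + 75·b = -3.5
Eliminate b (×75 and ×(-5), subtract): -825·a = -32.50 → a = ∂z/∂x = +0.03939
Back-substitute: b = ∂z/∂y = +0.0006061.
Steepest decrease is along −∇f = (-0.03939 E, -0.0006061 N) → west.

W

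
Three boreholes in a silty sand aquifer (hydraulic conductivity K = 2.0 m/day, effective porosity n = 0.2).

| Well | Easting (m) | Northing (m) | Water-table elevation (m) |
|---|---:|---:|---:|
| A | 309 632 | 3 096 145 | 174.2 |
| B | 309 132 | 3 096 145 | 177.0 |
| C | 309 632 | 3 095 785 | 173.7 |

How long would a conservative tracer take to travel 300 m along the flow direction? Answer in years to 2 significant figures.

14 years

∂h/∂x = (177.0 − 174.2) / (309132 − 309632) = -0.005600
∂h/∂y = (173.7 − 174.2) / (3095785 − 3096145) = +0.001389
|∇h| = √(-0.005600² + 0.001389²) = 0.00577
Seepage velocity v = K·i/n = 2.0 × 0.00577 / 0.2 = 0.0577 m/day.
t = 300 / 0.0577 = 5199 days = 14.2 years.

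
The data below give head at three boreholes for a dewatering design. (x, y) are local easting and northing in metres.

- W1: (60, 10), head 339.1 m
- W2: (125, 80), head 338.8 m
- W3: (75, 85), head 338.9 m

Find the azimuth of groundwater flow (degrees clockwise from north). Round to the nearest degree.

With h = a·x + b·y + c and W1 as origin, the differences give:
  65·a + 70·b = -0.3
  15·a + 75·b = -0.2
Eliminate b (×75 and ×70, subtract): 3825·a = -8.50 → a = ∂h/∂x = -0.002222
Back-substitute: b = ∂h/∂y = -0.002222.
Flow direction (−∇h) has components (+0.002222 E, +0.002222 N).
Azimuth = atan2(E, N) = atan2(+0.002222, +0.002222) = 45.0° ≈ 045°.

045°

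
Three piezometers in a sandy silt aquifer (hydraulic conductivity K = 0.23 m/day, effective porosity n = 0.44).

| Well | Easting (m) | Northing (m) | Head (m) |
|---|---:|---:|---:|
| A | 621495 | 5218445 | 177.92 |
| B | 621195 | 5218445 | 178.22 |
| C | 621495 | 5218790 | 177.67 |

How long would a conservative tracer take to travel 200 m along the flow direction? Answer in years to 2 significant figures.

∂h/∂x = (178.22 − 177.92) / (621195 − 621495) = -0.001000
∂h/∂y = (177.67 − 177.92) / (5218790 − 5218445) = -0.0007246
|∇h| = √(-0.001000² + -0.0007246²) = 0.001235
Seepage velocity v = K·i/n = 0.23 × 0.001235 / 0.44 = 0.0006456 m/day.
t = 200 / 0.0006456 = 3.098e+05 days = 848 years.

850 years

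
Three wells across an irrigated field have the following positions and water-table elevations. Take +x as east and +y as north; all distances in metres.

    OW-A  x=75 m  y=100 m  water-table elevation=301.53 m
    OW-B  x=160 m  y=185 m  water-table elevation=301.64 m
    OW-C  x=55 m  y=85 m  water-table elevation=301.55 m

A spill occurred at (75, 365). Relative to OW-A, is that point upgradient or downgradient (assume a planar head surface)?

Three-point gradient (reference OW-A): Δ to OW-B = (85, 85, +0.11), Δ to OW-C = (-20, -15, +0.02).
∂h/∂x = -0.007882, ∂h/∂y = +0.009176 (det = 425).
Head at (75, 365) = 301.53 + (-0.007882)·(0) + (+0.009176)·(265) = 303.96 m.
That is higher than the 301.53 m at OW-A, so the point is upgradient.

upgradient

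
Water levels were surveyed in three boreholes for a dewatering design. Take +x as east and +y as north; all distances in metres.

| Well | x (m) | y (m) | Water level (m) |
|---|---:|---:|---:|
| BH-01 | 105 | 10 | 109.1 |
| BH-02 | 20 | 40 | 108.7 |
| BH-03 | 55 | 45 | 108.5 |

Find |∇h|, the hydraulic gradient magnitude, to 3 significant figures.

With h = a·x + b·y + c and BH-01 as origin, the differences give:
  (-85)·a + 30·b = -0.4
  (-50)·a + 35·b = -0.6
Eliminate b (×35 and ×30, subtract): -1475·a = 4.00 → a = ∂h/∂x = -0.002712
Back-substitute: b = ∂h/∂y = -0.02102.
|∇h| = √(-0.002712² + -0.02102²) = 0.02119

0.0212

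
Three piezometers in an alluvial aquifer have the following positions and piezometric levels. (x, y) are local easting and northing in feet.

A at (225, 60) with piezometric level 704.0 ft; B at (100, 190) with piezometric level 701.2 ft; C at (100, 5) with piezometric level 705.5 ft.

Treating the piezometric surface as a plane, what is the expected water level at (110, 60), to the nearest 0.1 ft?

704.2 ft

Taking A as reference: B−A = (-125, 130, -2.8); C−A = (-125, -55, +1.5).
Solve a·Δx + b·Δy = Δh: det = (-125)·(-55) − (-125)·130 = 23125.
∂h/∂x = [(-2.8)·(-55) − (+1.5)·130] / 23125 = -0.001773
∂h/∂y = [(-125)·(+1.5) − (-125)·(-2.8)] / 23125 = -0.02324
h(110, 60) = 704.0 + (-0.001773)·(-115) + (-0.02324)·(0) = 704.0 +0.204 -0.000 = 704.204 ft.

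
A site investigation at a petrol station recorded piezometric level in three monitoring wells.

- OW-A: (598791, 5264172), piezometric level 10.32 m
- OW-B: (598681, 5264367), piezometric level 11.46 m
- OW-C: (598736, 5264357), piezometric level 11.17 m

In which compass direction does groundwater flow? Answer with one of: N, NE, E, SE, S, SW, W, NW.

Differences from OW-A: to OW-B (Δx, Δy, Δh) = (-110, 195, +1.14); to OW-C = (-55, 185, +0.85).
Solve a·Δx + b·Δy = Δh: det = (-110)·185 − (-55)·195 = -9625.
∂h/∂x = [(+1.14)·185 − (+0.85)·195] / -9625 = -0.004691
∂h/∂y = [(-110)·(+0.85) − (-55)·(+1.14)] / -9625 = +0.003200
Flow = −∇h = (+0.004691 east, -0.003200 north), which points southeast.

SE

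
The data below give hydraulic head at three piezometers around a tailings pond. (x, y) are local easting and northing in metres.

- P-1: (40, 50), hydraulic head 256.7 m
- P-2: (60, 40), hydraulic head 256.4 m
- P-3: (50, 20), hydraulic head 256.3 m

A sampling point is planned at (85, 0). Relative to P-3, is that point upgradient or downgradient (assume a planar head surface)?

Taking P-1 as reference: P-2−P-1 = (20, -10, -0.3); P-3−P-1 = (10, -30, -0.4).
Solve a·Δx + b·Δy = Δh: det = 20·(-30) − 10·(-10) = -500.
∂h/∂x = [(-0.3)·(-30) − (-0.4)·(-10)] / -500 = -0.01000
∂h/∂y = [20·(-0.4) − 10·(-0.3)] / -500 = +0.010000
Head at (85, 0) = 256.7 + (-0.01000)·(45) + (+0.010000)·(-50) = 255.75 m.
That is lower than the 256.3 m at P-3, so the point is downgradient.

downgradient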